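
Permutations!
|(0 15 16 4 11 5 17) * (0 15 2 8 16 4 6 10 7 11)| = |(0 2 8 16 6 10 7 11 5 17 15 4)| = 12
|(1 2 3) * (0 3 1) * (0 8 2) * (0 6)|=6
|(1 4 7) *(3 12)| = 6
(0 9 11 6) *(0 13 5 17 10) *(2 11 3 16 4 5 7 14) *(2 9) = (0 2 11 6 13 7 14 9 3 16 4 5 17 10) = [2, 1, 11, 16, 5, 17, 13, 14, 8, 3, 0, 6, 12, 7, 9, 15, 4, 10]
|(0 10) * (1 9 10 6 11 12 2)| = 8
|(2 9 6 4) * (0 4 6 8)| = 5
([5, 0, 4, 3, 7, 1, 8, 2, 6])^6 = [0, 1, 2, 3, 4, 5, 6, 7, 8]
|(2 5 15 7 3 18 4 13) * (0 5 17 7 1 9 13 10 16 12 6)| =16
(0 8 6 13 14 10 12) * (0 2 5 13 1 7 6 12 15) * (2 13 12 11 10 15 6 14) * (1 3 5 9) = [8, 7, 9, 5, 4, 12, 3, 14, 11, 1, 6, 10, 13, 2, 15, 0] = (0 8 11 10 6 3 5 12 13 2 9 1 7 14 15)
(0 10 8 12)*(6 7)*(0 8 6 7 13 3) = (0 10 6 13 3)(8 12) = [10, 1, 2, 0, 4, 5, 13, 7, 12, 9, 6, 11, 8, 3]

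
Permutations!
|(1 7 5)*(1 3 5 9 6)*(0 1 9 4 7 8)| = 6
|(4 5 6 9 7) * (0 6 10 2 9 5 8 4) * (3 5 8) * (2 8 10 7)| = |(0 6 10 8 4 3 5 7)(2 9)| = 8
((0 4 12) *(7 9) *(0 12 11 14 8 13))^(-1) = (0 13 8 14 11 4)(7 9)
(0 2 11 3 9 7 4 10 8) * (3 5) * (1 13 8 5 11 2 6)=(0 6 1 13 8)(3 9 7 4 10 5)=[6, 13, 2, 9, 10, 3, 1, 4, 0, 7, 5, 11, 12, 8]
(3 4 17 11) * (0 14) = (0 14)(3 4 17 11) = [14, 1, 2, 4, 17, 5, 6, 7, 8, 9, 10, 3, 12, 13, 0, 15, 16, 11]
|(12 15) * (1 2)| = 2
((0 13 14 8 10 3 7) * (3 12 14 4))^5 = (8 10 12 14)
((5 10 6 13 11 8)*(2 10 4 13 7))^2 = ((2 10 6 7)(4 13 11 8 5))^2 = (2 6)(4 11 5 13 8)(7 10)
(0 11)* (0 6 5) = (0 11 6 5) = [11, 1, 2, 3, 4, 0, 5, 7, 8, 9, 10, 6]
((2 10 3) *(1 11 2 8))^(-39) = (1 10)(2 8)(3 11)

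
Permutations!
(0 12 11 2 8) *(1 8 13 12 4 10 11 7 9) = [4, 8, 13, 3, 10, 5, 6, 9, 0, 1, 11, 2, 7, 12] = (0 4 10 11 2 13 12 7 9 1 8)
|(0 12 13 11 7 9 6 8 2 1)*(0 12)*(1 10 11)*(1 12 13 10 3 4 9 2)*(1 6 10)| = 42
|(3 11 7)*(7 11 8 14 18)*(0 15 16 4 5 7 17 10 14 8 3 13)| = |(0 15 16 4 5 7 13)(10 14 18 17)| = 28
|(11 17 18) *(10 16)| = 6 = |(10 16)(11 17 18)|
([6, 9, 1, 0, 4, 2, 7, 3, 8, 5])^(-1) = [3, 2, 5, 7, 4, 9, 0, 6, 8, 1]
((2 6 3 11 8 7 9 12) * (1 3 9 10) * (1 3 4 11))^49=((1 4 11 8 7 10 3)(2 6 9 12))^49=(2 6 9 12)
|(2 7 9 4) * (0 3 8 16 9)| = 8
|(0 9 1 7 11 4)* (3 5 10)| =6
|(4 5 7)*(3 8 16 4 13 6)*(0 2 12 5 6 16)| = 11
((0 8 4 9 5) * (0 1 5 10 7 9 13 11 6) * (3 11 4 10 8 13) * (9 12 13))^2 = (0 8 7 13 3 6 9 10 12 4 11)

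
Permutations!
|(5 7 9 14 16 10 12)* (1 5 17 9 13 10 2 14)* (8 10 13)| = |(1 5 7 8 10 12 17 9)(2 14 16)| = 24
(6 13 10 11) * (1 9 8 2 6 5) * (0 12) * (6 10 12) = (0 6 13 12)(1 9 8 2 10 11 5) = [6, 9, 10, 3, 4, 1, 13, 7, 2, 8, 11, 5, 0, 12]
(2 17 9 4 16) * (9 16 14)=(2 17 16)(4 14 9)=[0, 1, 17, 3, 14, 5, 6, 7, 8, 4, 10, 11, 12, 13, 9, 15, 2, 16]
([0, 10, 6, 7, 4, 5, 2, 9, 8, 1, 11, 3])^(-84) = (11)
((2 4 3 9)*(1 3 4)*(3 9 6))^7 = ((1 9 2)(3 6))^7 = (1 9 2)(3 6)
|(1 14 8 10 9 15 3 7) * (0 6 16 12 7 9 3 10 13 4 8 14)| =|(0 6 16 12 7 1)(3 9 15 10)(4 8 13)| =12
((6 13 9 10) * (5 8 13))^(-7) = (5 6 10 9 13 8)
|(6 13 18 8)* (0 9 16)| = 12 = |(0 9 16)(6 13 18 8)|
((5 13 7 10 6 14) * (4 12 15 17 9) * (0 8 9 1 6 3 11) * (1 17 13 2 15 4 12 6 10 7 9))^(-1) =((17)(0 8 1 10 3 11)(2 15 13 9 12 4 6 14 5))^(-1) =(17)(0 11 3 10 1 8)(2 5 14 6 4 12 9 13 15)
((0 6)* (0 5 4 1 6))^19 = (1 4 5 6)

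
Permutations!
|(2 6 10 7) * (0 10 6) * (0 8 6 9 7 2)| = |(0 10 2 8 6 9 7)| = 7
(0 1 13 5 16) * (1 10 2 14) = [10, 13, 14, 3, 4, 16, 6, 7, 8, 9, 2, 11, 12, 5, 1, 15, 0] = (0 10 2 14 1 13 5 16)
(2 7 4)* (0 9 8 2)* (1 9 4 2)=(0 4)(1 9 8)(2 7)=[4, 9, 7, 3, 0, 5, 6, 2, 1, 8]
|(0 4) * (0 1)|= |(0 4 1)|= 3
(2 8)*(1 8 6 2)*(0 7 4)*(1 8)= [7, 1, 6, 3, 0, 5, 2, 4, 8]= (8)(0 7 4)(2 6)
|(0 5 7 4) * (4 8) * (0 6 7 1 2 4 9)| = |(0 5 1 2 4 6 7 8 9)| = 9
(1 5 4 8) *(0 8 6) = (0 8 1 5 4 6) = [8, 5, 2, 3, 6, 4, 0, 7, 1]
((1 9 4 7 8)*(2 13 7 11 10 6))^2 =(1 4 10 2 7)(6 13 8 9 11)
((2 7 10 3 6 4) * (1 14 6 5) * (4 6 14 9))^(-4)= ((14)(1 9 4 2 7 10 3 5))^(-4)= (14)(1 7)(2 5)(3 4)(9 10)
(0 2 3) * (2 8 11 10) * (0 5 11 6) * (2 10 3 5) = (0 8 6)(2 5 11 3) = [8, 1, 5, 2, 4, 11, 0, 7, 6, 9, 10, 3]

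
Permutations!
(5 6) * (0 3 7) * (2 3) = [2, 1, 3, 7, 4, 6, 5, 0] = (0 2 3 7)(5 6)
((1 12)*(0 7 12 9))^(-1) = (0 9 1 12 7)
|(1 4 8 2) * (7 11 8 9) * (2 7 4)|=|(1 2)(4 9)(7 11 8)|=6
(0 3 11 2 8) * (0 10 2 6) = (0 3 11 6)(2 8 10) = [3, 1, 8, 11, 4, 5, 0, 7, 10, 9, 2, 6]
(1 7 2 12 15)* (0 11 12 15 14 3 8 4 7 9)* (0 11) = (1 9 11 12 14 3 8 4 7 2 15) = [0, 9, 15, 8, 7, 5, 6, 2, 4, 11, 10, 12, 14, 13, 3, 1]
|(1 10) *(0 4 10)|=|(0 4 10 1)|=4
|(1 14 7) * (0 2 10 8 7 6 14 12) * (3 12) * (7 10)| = 6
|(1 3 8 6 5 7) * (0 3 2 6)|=|(0 3 8)(1 2 6 5 7)|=15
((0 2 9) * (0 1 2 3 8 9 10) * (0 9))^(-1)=(0 8 3)(1 9 10 2)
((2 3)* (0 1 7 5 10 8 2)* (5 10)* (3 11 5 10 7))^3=((0 1 3)(2 11 5 10 8))^3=(2 10 11 8 5)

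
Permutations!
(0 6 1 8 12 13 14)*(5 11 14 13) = (0 6 1 8 12 5 11 14) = [6, 8, 2, 3, 4, 11, 1, 7, 12, 9, 10, 14, 5, 13, 0]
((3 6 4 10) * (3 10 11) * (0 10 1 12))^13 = (0 10 1 12)(3 6 4 11)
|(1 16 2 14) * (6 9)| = 4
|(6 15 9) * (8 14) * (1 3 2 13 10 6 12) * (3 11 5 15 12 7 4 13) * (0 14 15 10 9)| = 12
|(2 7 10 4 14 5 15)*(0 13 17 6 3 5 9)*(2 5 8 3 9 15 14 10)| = 30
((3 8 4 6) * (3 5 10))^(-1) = ((3 8 4 6 5 10))^(-1) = (3 10 5 6 4 8)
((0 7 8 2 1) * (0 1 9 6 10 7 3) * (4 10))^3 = ((0 3)(2 9 6 4 10 7 8))^3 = (0 3)(2 4 8 6 7 9 10)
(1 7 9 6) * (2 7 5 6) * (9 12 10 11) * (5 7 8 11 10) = (1 7 12 5 6)(2 8 11 9) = [0, 7, 8, 3, 4, 6, 1, 12, 11, 2, 10, 9, 5]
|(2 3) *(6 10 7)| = 6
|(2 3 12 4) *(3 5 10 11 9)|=|(2 5 10 11 9 3 12 4)|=8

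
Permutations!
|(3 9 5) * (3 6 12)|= 5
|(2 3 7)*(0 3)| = 4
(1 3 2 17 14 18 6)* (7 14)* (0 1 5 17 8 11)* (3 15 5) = (0 1 15 5 17 7 14 18 6 3 2 8 11) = [1, 15, 8, 2, 4, 17, 3, 14, 11, 9, 10, 0, 12, 13, 18, 5, 16, 7, 6]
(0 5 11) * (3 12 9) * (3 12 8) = [5, 1, 2, 8, 4, 11, 6, 7, 3, 12, 10, 0, 9] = (0 5 11)(3 8)(9 12)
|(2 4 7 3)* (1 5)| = |(1 5)(2 4 7 3)| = 4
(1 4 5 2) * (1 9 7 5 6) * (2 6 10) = [0, 4, 9, 3, 10, 6, 1, 5, 8, 7, 2] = (1 4 10 2 9 7 5 6)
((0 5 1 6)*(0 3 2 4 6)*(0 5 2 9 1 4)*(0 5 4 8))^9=((0 2 5 8)(1 4 6 3 9))^9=(0 2 5 8)(1 9 3 6 4)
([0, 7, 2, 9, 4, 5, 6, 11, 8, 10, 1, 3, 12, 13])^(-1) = (13)(1 10 9 3 11 7)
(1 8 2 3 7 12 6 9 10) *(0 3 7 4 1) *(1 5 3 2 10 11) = (0 2 7 12 6 9 11 1 8 10)(3 4 5) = [2, 8, 7, 4, 5, 3, 9, 12, 10, 11, 0, 1, 6]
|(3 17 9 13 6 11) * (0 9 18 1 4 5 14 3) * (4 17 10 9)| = |(0 4 5 14 3 10 9 13 6 11)(1 17 18)| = 30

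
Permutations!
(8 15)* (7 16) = (7 16)(8 15) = [0, 1, 2, 3, 4, 5, 6, 16, 15, 9, 10, 11, 12, 13, 14, 8, 7]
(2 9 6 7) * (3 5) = (2 9 6 7)(3 5) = [0, 1, 9, 5, 4, 3, 7, 2, 8, 6]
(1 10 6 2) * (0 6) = (0 6 2 1 10) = [6, 10, 1, 3, 4, 5, 2, 7, 8, 9, 0]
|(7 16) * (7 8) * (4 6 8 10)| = 6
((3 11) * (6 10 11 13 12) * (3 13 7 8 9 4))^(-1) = (3 4 9 8 7)(6 12 13 11 10)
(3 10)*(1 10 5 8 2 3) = (1 10)(2 3 5 8) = [0, 10, 3, 5, 4, 8, 6, 7, 2, 9, 1]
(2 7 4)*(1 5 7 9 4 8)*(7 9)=[0, 5, 7, 3, 2, 9, 6, 8, 1, 4]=(1 5 9 4 2 7 8)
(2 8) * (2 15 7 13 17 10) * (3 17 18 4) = (2 8 15 7 13 18 4 3 17 10) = [0, 1, 8, 17, 3, 5, 6, 13, 15, 9, 2, 11, 12, 18, 14, 7, 16, 10, 4]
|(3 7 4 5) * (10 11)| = 4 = |(3 7 4 5)(10 11)|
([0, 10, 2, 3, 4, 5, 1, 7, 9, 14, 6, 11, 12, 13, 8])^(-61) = (1 6 10)(8 14 9)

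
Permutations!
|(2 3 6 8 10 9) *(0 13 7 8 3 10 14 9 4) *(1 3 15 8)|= |(0 13 7 1 3 6 15 8 14 9 2 10 4)|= 13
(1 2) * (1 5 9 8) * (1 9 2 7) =[0, 7, 5, 3, 4, 2, 6, 1, 9, 8] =(1 7)(2 5)(8 9)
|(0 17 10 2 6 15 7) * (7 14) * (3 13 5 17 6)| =30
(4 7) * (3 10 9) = (3 10 9)(4 7) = [0, 1, 2, 10, 7, 5, 6, 4, 8, 3, 9]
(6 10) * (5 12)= (5 12)(6 10)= [0, 1, 2, 3, 4, 12, 10, 7, 8, 9, 6, 11, 5]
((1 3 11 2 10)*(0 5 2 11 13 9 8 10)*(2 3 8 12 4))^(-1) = ((0 5 3 13 9 12 4 2)(1 8 10))^(-1) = (0 2 4 12 9 13 3 5)(1 10 8)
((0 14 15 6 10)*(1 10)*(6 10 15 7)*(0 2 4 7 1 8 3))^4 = (0 10 6 14 2 8 1 4 3 15 7)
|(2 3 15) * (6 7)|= |(2 3 15)(6 7)|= 6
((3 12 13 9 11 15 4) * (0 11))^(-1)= (0 9 13 12 3 4 15 11)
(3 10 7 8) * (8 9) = (3 10 7 9 8) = [0, 1, 2, 10, 4, 5, 6, 9, 3, 8, 7]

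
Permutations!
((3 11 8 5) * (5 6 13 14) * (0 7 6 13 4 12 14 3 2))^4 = (0 12)(2 4)(5 6)(7 14)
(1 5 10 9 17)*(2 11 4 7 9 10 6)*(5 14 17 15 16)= (1 14 17)(2 11 4 7 9 15 16 5 6)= [0, 14, 11, 3, 7, 6, 2, 9, 8, 15, 10, 4, 12, 13, 17, 16, 5, 1]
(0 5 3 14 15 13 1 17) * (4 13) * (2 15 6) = (0 5 3 14 6 2 15 4 13 1 17) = [5, 17, 15, 14, 13, 3, 2, 7, 8, 9, 10, 11, 12, 1, 6, 4, 16, 0]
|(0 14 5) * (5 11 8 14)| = 6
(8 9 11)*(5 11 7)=(5 11 8 9 7)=[0, 1, 2, 3, 4, 11, 6, 5, 9, 7, 10, 8]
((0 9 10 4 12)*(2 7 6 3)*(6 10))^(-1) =(0 12 4 10 7 2 3 6 9) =((0 9 6 3 2 7 10 4 12))^(-1)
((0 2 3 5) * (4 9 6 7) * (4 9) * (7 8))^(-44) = (9)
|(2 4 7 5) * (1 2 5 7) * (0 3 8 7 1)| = 7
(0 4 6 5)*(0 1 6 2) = (0 4 2)(1 6 5) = [4, 6, 0, 3, 2, 1, 5]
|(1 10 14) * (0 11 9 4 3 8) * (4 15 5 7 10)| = |(0 11 9 15 5 7 10 14 1 4 3 8)| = 12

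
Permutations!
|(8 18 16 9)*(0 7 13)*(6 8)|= 15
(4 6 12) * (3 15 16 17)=(3 15 16 17)(4 6 12)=[0, 1, 2, 15, 6, 5, 12, 7, 8, 9, 10, 11, 4, 13, 14, 16, 17, 3]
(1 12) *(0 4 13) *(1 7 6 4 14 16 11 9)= (0 14 16 11 9 1 12 7 6 4 13)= [14, 12, 2, 3, 13, 5, 4, 6, 8, 1, 10, 9, 7, 0, 16, 15, 11]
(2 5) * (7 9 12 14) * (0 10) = [10, 1, 5, 3, 4, 2, 6, 9, 8, 12, 0, 11, 14, 13, 7] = (0 10)(2 5)(7 9 12 14)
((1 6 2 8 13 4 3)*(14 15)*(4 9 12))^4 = ((1 6 2 8 13 9 12 4 3)(14 15))^4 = (15)(1 13 3 8 4 2 12 6 9)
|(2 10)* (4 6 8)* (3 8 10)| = 6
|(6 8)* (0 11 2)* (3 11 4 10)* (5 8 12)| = 12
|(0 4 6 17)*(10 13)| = |(0 4 6 17)(10 13)| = 4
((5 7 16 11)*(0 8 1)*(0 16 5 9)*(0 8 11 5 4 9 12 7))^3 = ((0 11 12 7 4 9 8 1 16 5))^3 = (0 7 8 5 12 9 16 11 4 1)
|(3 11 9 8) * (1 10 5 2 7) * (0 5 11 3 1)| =|(0 5 2 7)(1 10 11 9 8)| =20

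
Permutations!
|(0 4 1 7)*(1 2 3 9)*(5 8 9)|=|(0 4 2 3 5 8 9 1 7)|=9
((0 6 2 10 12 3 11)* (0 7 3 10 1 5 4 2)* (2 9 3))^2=(12)(1 4 3 7)(2 5 9 11)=((0 6)(1 5 4 9 3 11 7 2)(10 12))^2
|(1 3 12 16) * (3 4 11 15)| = 7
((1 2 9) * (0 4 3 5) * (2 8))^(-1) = ((0 4 3 5)(1 8 2 9))^(-1) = (0 5 3 4)(1 9 2 8)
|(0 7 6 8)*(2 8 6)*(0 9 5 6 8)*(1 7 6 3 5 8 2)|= 6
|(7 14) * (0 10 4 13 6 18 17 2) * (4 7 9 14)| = 18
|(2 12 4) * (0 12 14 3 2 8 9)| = |(0 12 4 8 9)(2 14 3)| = 15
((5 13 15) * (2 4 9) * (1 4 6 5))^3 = (1 2 13 4 6 15 9 5)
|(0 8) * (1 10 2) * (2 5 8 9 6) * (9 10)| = 4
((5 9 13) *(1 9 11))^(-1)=((1 9 13 5 11))^(-1)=(1 11 5 13 9)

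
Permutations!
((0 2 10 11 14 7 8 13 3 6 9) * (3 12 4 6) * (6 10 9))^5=(0 9 2)(4 8 11 12 7 10 13 14)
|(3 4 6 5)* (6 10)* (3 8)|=|(3 4 10 6 5 8)|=6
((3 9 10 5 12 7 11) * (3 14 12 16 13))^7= ((3 9 10 5 16 13)(7 11 14 12))^7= (3 9 10 5 16 13)(7 12 14 11)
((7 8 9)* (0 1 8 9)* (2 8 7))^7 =(0 1 7 9 2 8)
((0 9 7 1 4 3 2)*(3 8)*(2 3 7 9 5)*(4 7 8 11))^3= ((0 5 2)(1 7)(4 11))^3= (1 7)(4 11)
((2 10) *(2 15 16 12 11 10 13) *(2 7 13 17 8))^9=(17)(7 13)(10 11 12 16 15)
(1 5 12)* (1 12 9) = (12)(1 5 9) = [0, 5, 2, 3, 4, 9, 6, 7, 8, 1, 10, 11, 12]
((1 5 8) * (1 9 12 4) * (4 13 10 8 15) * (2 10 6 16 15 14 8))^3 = (1 8 13 15 5 9 6 4 14 12 16)(2 10)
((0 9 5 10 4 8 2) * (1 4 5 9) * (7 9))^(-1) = (0 2 8 4 1)(5 10)(7 9)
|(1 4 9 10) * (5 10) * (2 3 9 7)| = 8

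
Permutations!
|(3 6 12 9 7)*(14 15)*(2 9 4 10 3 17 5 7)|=30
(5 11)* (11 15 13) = (5 15 13 11) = [0, 1, 2, 3, 4, 15, 6, 7, 8, 9, 10, 5, 12, 11, 14, 13]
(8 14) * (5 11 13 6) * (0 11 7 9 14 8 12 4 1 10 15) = (0 11 13 6 5 7 9 14 12 4 1 10 15) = [11, 10, 2, 3, 1, 7, 5, 9, 8, 14, 15, 13, 4, 6, 12, 0]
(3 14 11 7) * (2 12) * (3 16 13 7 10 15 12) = (2 3 14 11 10 15 12)(7 16 13) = [0, 1, 3, 14, 4, 5, 6, 16, 8, 9, 15, 10, 2, 7, 11, 12, 13]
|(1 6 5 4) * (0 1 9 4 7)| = 10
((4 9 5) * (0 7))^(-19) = ((0 7)(4 9 5))^(-19) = (0 7)(4 5 9)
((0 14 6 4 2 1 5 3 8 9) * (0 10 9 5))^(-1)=((0 14 6 4 2 1)(3 8 5)(9 10))^(-1)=(0 1 2 4 6 14)(3 5 8)(9 10)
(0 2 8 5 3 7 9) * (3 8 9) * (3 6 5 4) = (0 2 9)(3 7 6 5 8 4) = [2, 1, 9, 7, 3, 8, 5, 6, 4, 0]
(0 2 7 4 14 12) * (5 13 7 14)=(0 2 14 12)(4 5 13 7)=[2, 1, 14, 3, 5, 13, 6, 4, 8, 9, 10, 11, 0, 7, 12]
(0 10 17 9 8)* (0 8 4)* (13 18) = [10, 1, 2, 3, 0, 5, 6, 7, 8, 4, 17, 11, 12, 18, 14, 15, 16, 9, 13] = (0 10 17 9 4)(13 18)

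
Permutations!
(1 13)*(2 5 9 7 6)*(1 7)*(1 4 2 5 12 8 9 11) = (1 13 7 6 5 11)(2 12 8 9 4) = [0, 13, 12, 3, 2, 11, 5, 6, 9, 4, 10, 1, 8, 7]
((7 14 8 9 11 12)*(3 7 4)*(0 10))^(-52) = (3 9)(4 8)(7 11)(12 14)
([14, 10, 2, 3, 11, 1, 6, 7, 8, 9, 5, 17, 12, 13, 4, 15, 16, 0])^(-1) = (0 17 11 4 14)(1 5 10)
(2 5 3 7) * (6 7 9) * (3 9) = (2 5 9 6 7) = [0, 1, 5, 3, 4, 9, 7, 2, 8, 6]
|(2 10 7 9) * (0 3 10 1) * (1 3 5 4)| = 20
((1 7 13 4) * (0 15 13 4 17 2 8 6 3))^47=(0 3 6 8 2 17 13 15)(1 4 7)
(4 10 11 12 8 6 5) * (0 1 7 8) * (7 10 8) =(0 1 10 11 12)(4 8 6 5) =[1, 10, 2, 3, 8, 4, 5, 7, 6, 9, 11, 12, 0]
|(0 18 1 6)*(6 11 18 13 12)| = |(0 13 12 6)(1 11 18)| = 12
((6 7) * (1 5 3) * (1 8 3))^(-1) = ((1 5)(3 8)(6 7))^(-1) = (1 5)(3 8)(6 7)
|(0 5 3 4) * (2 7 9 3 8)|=|(0 5 8 2 7 9 3 4)|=8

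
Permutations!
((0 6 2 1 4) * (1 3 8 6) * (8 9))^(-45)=(9)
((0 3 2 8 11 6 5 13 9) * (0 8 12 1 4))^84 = (13)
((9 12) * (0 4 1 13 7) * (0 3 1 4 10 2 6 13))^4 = ((0 10 2 6 13 7 3 1)(9 12))^4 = (0 13)(1 6)(2 3)(7 10)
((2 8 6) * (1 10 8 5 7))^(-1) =(1 7 5 2 6 8 10)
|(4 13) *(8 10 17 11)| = |(4 13)(8 10 17 11)| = 4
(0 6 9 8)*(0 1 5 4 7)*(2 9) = (0 6 2 9 8 1 5 4 7) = [6, 5, 9, 3, 7, 4, 2, 0, 1, 8]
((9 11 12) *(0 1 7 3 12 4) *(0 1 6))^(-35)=((0 6)(1 7 3 12 9 11 4))^(-35)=(12)(0 6)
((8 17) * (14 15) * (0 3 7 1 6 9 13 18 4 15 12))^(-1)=(0 12 14 15 4 18 13 9 6 1 7 3)(8 17)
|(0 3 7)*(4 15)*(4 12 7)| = 6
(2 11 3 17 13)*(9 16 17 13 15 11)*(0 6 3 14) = (0 6 3 13 2 9 16 17 15 11 14) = [6, 1, 9, 13, 4, 5, 3, 7, 8, 16, 10, 14, 12, 2, 0, 11, 17, 15]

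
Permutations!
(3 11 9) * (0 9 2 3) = (0 9)(2 3 11) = [9, 1, 3, 11, 4, 5, 6, 7, 8, 0, 10, 2]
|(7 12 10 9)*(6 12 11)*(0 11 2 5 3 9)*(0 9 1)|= 11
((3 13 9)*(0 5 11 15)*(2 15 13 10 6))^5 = (0 3)(2 13)(5 10)(6 11)(9 15)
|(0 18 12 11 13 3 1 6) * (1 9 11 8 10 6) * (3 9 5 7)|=|(0 18 12 8 10 6)(3 5 7)(9 11 13)|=6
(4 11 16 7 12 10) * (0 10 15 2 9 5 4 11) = (0 10 11 16 7 12 15 2 9 5 4) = [10, 1, 9, 3, 0, 4, 6, 12, 8, 5, 11, 16, 15, 13, 14, 2, 7]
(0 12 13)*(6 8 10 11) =[12, 1, 2, 3, 4, 5, 8, 7, 10, 9, 11, 6, 13, 0] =(0 12 13)(6 8 10 11)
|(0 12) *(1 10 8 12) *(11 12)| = |(0 1 10 8 11 12)| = 6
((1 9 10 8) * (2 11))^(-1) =((1 9 10 8)(2 11))^(-1) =(1 8 10 9)(2 11)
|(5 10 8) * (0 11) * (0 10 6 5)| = 4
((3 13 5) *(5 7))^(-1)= (3 5 7 13)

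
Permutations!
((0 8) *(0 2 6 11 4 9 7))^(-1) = ((0 8 2 6 11 4 9 7))^(-1) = (0 7 9 4 11 6 2 8)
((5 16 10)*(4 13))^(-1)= ((4 13)(5 16 10))^(-1)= (4 13)(5 10 16)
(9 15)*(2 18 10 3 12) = (2 18 10 3 12)(9 15) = [0, 1, 18, 12, 4, 5, 6, 7, 8, 15, 3, 11, 2, 13, 14, 9, 16, 17, 10]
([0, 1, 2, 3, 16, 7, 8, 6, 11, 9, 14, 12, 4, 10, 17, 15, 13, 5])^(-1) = [0, 1, 2, 3, 12, 17, 7, 5, 6, 9, 13, 8, 11, 16, 10, 15, 4, 14]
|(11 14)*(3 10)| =2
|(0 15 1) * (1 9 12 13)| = 6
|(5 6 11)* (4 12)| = |(4 12)(5 6 11)| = 6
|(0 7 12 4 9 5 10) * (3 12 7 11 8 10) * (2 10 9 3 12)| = |(0 11 8 9 5 12 4 3 2 10)| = 10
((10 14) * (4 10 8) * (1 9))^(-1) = (1 9)(4 8 14 10)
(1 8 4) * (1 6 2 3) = (1 8 4 6 2 3) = [0, 8, 3, 1, 6, 5, 2, 7, 4]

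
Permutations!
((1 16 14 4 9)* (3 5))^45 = ((1 16 14 4 9)(3 5))^45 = (16)(3 5)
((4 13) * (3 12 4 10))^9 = (3 10 13 4 12)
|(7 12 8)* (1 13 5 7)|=|(1 13 5 7 12 8)|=6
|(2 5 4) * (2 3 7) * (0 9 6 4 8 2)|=|(0 9 6 4 3 7)(2 5 8)|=6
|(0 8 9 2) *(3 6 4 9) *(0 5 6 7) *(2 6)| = 12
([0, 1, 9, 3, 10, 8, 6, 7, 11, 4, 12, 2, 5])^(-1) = [0, 1, 11, 3, 9, 12, 6, 7, 5, 2, 4, 8, 10]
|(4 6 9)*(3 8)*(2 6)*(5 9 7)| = 6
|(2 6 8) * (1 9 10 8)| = |(1 9 10 8 2 6)| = 6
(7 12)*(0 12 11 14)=(0 12 7 11 14)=[12, 1, 2, 3, 4, 5, 6, 11, 8, 9, 10, 14, 7, 13, 0]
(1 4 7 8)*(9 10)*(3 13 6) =(1 4 7 8)(3 13 6)(9 10) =[0, 4, 2, 13, 7, 5, 3, 8, 1, 10, 9, 11, 12, 6]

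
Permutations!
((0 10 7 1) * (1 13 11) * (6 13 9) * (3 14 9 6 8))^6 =((0 10 7 6 13 11 1)(3 14 9 8))^6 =(0 1 11 13 6 7 10)(3 9)(8 14)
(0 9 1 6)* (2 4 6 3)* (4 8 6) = (0 9 1 3 2 8 6) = [9, 3, 8, 2, 4, 5, 0, 7, 6, 1]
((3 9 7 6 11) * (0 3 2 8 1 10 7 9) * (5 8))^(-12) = (1 11)(2 10)(5 7)(6 8)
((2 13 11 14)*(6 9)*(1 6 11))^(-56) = (14)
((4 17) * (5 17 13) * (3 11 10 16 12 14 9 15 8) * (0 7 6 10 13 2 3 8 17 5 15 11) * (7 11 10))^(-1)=((0 11 13 15 17 4 2 3)(6 7)(9 10 16 12 14))^(-1)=(0 3 2 4 17 15 13 11)(6 7)(9 14 12 16 10)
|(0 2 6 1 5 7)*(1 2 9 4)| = 6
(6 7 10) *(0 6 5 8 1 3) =(0 6 7 10 5 8 1 3) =[6, 3, 2, 0, 4, 8, 7, 10, 1, 9, 5]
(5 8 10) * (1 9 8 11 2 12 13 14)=(1 9 8 10 5 11 2 12 13 14)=[0, 9, 12, 3, 4, 11, 6, 7, 10, 8, 5, 2, 13, 14, 1]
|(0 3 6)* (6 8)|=4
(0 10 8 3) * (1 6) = (0 10 8 3)(1 6) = [10, 6, 2, 0, 4, 5, 1, 7, 3, 9, 8]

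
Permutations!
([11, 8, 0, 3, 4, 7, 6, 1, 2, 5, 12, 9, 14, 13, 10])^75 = (14)(0 5 8 11 7 2 9 1)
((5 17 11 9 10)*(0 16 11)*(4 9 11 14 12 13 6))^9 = ((0 16 14 12 13 6 4 9 10 5 17))^9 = (0 5 9 6 12 16 17 10 4 13 14)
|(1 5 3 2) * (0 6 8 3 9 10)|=|(0 6 8 3 2 1 5 9 10)|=9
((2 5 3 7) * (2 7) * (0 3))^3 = (7)(0 5 2 3) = ((7)(0 3 2 5))^3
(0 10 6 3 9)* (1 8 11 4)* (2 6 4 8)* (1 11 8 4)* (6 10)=(0 6 3 9)(1 2 10)(4 11)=[6, 2, 10, 9, 11, 5, 3, 7, 8, 0, 1, 4]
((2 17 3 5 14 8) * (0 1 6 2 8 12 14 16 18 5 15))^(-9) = (18)(0 3 2 1 15 17 6)(12 14)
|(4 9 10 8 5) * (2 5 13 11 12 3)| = 10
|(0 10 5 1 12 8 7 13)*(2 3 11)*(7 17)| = 9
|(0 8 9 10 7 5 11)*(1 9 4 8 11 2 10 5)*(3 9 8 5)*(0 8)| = |(0 11 8 4 5 2 10 7 1)(3 9)| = 18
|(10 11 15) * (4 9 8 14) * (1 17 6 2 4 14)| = |(1 17 6 2 4 9 8)(10 11 15)| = 21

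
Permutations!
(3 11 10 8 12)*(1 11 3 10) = (1 11)(8 12 10) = [0, 11, 2, 3, 4, 5, 6, 7, 12, 9, 8, 1, 10]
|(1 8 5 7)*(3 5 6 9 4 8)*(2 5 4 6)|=14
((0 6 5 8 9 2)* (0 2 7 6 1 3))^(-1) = ((0 1 3)(5 8 9 7 6))^(-1) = (0 3 1)(5 6 7 9 8)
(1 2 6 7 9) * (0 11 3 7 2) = (0 11 3 7 9 1)(2 6) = [11, 0, 6, 7, 4, 5, 2, 9, 8, 1, 10, 3]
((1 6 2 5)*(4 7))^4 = (7)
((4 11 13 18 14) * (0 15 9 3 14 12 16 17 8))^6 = ((0 15 9 3 14 4 11 13 18 12 16 17 8))^6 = (0 11 8 4 17 14 16 3 12 9 18 15 13)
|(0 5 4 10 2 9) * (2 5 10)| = |(0 10 5 4 2 9)| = 6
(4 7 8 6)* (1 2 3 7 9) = [0, 2, 3, 7, 9, 5, 4, 8, 6, 1] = (1 2 3 7 8 6 4 9)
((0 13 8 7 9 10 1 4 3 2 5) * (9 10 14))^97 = ((0 13 8 7 10 1 4 3 2 5)(9 14))^97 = (0 3 10 13 2 1 8 5 4 7)(9 14)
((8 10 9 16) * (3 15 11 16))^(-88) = ((3 15 11 16 8 10 9))^(-88) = (3 16 9 11 10 15 8)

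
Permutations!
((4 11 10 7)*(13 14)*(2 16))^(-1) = (2 16)(4 7 10 11)(13 14)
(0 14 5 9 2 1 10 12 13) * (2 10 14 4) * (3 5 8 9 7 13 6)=[4, 14, 1, 5, 2, 7, 3, 13, 9, 10, 12, 11, 6, 0, 8]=(0 4 2 1 14 8 9 10 12 6 3 5 7 13)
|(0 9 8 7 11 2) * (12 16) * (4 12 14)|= 12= |(0 9 8 7 11 2)(4 12 16 14)|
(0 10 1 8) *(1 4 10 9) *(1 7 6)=(0 9 7 6 1 8)(4 10)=[9, 8, 2, 3, 10, 5, 1, 6, 0, 7, 4]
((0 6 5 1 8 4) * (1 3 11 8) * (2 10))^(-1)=(0 4 8 11 3 5 6)(2 10)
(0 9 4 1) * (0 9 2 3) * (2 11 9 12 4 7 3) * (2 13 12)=(0 11 9 7 3)(1 2 13 12 4)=[11, 2, 13, 0, 1, 5, 6, 3, 8, 7, 10, 9, 4, 12]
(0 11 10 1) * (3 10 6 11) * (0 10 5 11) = (0 3 5 11 6)(1 10) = [3, 10, 2, 5, 4, 11, 0, 7, 8, 9, 1, 6]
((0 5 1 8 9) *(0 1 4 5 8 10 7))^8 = ((0 8 9 1 10 7)(4 5))^8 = (0 9 10)(1 7 8)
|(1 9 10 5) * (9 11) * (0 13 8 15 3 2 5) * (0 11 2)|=15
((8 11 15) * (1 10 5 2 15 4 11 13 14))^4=(1 15)(2 14)(5 13)(8 10)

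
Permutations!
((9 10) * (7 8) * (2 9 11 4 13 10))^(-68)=((2 9)(4 13 10 11)(7 8))^(-68)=(13)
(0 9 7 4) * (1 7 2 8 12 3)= (0 9 2 8 12 3 1 7 4)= [9, 7, 8, 1, 0, 5, 6, 4, 12, 2, 10, 11, 3]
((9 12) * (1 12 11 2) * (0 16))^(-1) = (0 16)(1 2 11 9 12)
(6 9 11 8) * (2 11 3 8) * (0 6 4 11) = (0 6 9 3 8 4 11 2) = [6, 1, 0, 8, 11, 5, 9, 7, 4, 3, 10, 2]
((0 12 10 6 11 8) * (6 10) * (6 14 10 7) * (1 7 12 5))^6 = (14)(0 8 11 6 7 1 5)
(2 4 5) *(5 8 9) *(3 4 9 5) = (2 9 3 4 8 5) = [0, 1, 9, 4, 8, 2, 6, 7, 5, 3]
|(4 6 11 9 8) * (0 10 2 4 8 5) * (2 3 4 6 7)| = 10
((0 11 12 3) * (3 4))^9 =(0 3 4 12 11) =((0 11 12 4 3))^9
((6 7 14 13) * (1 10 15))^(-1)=(1 15 10)(6 13 14 7)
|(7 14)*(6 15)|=|(6 15)(7 14)|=2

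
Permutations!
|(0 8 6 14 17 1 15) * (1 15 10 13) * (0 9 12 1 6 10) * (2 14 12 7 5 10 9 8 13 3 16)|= 55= |(0 13 6 12 1)(2 14 17 15 8 9 7 5 10 3 16)|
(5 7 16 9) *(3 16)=(3 16 9 5 7)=[0, 1, 2, 16, 4, 7, 6, 3, 8, 5, 10, 11, 12, 13, 14, 15, 9]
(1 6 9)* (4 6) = [0, 4, 2, 3, 6, 5, 9, 7, 8, 1] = (1 4 6 9)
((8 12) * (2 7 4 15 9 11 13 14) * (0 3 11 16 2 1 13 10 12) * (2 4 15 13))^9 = (16)(0 10)(3 12)(8 11)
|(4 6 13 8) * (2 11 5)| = |(2 11 5)(4 6 13 8)| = 12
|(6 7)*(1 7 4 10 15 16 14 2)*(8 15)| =10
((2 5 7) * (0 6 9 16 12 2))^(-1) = ((0 6 9 16 12 2 5 7))^(-1) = (0 7 5 2 12 16 9 6)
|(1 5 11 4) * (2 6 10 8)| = 4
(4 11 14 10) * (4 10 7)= (4 11 14 7)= [0, 1, 2, 3, 11, 5, 6, 4, 8, 9, 10, 14, 12, 13, 7]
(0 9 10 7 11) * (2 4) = (0 9 10 7 11)(2 4) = [9, 1, 4, 3, 2, 5, 6, 11, 8, 10, 7, 0]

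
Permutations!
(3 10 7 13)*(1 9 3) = [0, 9, 2, 10, 4, 5, 6, 13, 8, 3, 7, 11, 12, 1] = (1 9 3 10 7 13)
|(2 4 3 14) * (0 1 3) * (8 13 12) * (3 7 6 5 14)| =|(0 1 7 6 5 14 2 4)(8 13 12)| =24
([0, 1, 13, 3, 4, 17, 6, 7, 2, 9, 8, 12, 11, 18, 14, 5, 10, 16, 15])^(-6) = (2 15 16)(5 10 13)(8 18 17)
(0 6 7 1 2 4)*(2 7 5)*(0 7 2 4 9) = (0 6 5 4 7 1 2 9) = [6, 2, 9, 3, 7, 4, 5, 1, 8, 0]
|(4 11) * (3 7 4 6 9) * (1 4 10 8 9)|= 20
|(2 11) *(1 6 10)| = 6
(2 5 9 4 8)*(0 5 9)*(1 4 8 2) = (0 5)(1 4 2 9 8) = [5, 4, 9, 3, 2, 0, 6, 7, 1, 8]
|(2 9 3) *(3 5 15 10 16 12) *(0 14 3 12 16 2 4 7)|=5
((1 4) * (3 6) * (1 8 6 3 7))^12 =((1 4 8 6 7))^12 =(1 8 7 4 6)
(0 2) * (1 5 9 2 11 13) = (0 11 13 1 5 9 2) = [11, 5, 0, 3, 4, 9, 6, 7, 8, 2, 10, 13, 12, 1]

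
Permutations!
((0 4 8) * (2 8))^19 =(0 8 2 4)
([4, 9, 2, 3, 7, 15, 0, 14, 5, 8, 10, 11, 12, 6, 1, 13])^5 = [9, 13, 2, 3, 8, 4, 1, 5, 0, 6, 10, 11, 12, 14, 15, 7]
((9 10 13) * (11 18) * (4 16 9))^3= (4 10 16 13 9)(11 18)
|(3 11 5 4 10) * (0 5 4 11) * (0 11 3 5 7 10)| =7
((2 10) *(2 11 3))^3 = (2 3 11 10)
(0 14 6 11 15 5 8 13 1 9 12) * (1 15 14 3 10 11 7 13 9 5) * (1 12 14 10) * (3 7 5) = (0 7 13 15 12)(1 3)(5 8 9 14 6)(10 11) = [7, 3, 2, 1, 4, 8, 5, 13, 9, 14, 11, 10, 0, 15, 6, 12]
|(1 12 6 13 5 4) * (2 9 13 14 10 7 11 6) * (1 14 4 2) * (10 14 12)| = 28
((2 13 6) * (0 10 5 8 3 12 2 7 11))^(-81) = (0 13 8 11 2 5 7 12 10 6 3)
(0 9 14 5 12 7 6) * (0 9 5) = [5, 1, 2, 3, 4, 12, 9, 6, 8, 14, 10, 11, 7, 13, 0] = (0 5 12 7 6 9 14)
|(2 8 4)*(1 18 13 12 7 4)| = 8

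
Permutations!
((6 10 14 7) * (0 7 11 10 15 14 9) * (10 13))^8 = ((0 7 6 15 14 11 13 10 9))^8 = (0 9 10 13 11 14 15 6 7)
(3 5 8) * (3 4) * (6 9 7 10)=[0, 1, 2, 5, 3, 8, 9, 10, 4, 7, 6]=(3 5 8 4)(6 9 7 10)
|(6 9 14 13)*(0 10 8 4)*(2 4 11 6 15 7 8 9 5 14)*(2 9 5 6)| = |(0 10 5 14 13 15 7 8 11 2 4)| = 11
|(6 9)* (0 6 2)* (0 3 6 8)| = |(0 8)(2 3 6 9)| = 4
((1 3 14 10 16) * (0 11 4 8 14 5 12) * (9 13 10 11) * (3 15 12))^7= ((0 9 13 10 16 1 15 12)(3 5)(4 8 14 11))^7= (0 12 15 1 16 10 13 9)(3 5)(4 11 14 8)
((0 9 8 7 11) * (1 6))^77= (0 8 11 9 7)(1 6)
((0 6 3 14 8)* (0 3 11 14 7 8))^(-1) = (0 14 11 6)(3 8 7)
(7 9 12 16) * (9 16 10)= (7 16)(9 12 10)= [0, 1, 2, 3, 4, 5, 6, 16, 8, 12, 9, 11, 10, 13, 14, 15, 7]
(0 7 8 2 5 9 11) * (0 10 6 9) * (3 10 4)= [7, 1, 5, 10, 3, 0, 9, 8, 2, 11, 6, 4]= (0 7 8 2 5)(3 10 6 9 11 4)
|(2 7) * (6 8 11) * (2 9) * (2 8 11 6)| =6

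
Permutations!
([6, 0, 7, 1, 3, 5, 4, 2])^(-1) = (0 1 3 4 6)(2 7)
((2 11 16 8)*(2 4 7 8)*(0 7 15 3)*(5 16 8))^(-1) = (0 3 15 4 8 11 2 16 5 7)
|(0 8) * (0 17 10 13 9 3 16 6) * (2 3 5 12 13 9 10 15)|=|(0 8 17 15 2 3 16 6)(5 12 13 10 9)|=40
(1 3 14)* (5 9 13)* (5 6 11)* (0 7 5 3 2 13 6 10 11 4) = [7, 2, 13, 14, 0, 9, 4, 5, 8, 6, 11, 3, 12, 10, 1] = (0 7 5 9 6 4)(1 2 13 10 11 3 14)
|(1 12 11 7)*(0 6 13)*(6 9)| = |(0 9 6 13)(1 12 11 7)| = 4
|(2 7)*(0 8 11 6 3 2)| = |(0 8 11 6 3 2 7)| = 7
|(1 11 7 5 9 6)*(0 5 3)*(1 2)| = |(0 5 9 6 2 1 11 7 3)| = 9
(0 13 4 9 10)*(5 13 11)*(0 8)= (0 11 5 13 4 9 10 8)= [11, 1, 2, 3, 9, 13, 6, 7, 0, 10, 8, 5, 12, 4]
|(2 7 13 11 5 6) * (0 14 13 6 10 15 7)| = |(0 14 13 11 5 10 15 7 6 2)| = 10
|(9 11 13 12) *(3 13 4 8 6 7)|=|(3 13 12 9 11 4 8 6 7)|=9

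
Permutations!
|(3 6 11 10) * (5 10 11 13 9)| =|(3 6 13 9 5 10)| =6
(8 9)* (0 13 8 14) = (0 13 8 9 14) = [13, 1, 2, 3, 4, 5, 6, 7, 9, 14, 10, 11, 12, 8, 0]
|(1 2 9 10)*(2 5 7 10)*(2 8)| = 12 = |(1 5 7 10)(2 9 8)|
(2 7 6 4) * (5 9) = (2 7 6 4)(5 9) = [0, 1, 7, 3, 2, 9, 4, 6, 8, 5]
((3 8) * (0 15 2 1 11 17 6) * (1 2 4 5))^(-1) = (0 6 17 11 1 5 4 15)(3 8)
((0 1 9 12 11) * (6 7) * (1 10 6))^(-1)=(0 11 12 9 1 7 6 10)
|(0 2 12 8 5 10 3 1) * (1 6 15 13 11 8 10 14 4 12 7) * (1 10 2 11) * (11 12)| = 10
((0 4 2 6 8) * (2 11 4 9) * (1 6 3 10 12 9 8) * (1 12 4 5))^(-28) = (1 12 2 10 11)(3 4 5 6 9) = ((0 8)(1 6 12 9 2 3 10 4 11 5))^(-28)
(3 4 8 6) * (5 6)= [0, 1, 2, 4, 8, 6, 3, 7, 5]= (3 4 8 5 6)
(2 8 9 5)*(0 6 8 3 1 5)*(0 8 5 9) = (0 6 5 2 3 1 9 8) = [6, 9, 3, 1, 4, 2, 5, 7, 0, 8]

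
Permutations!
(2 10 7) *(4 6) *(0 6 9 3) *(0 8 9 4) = (0 6)(2 10 7)(3 8 9) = [6, 1, 10, 8, 4, 5, 0, 2, 9, 3, 7]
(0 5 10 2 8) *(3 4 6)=(0 5 10 2 8)(3 4 6)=[5, 1, 8, 4, 6, 10, 3, 7, 0, 9, 2]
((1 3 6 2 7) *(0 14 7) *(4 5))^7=(14)(4 5)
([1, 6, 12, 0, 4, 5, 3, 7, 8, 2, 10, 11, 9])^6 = (12)(0 6)(1 3)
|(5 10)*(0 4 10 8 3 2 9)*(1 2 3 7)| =|(0 4 10 5 8 7 1 2 9)| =9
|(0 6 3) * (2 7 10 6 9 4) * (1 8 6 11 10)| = |(0 9 4 2 7 1 8 6 3)(10 11)| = 18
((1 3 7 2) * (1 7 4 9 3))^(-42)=((2 7)(3 4 9))^(-42)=(9)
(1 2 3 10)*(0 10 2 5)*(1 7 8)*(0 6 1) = (0 10 7 8)(1 5 6)(2 3) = [10, 5, 3, 2, 4, 6, 1, 8, 0, 9, 7]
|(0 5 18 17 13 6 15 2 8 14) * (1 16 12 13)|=13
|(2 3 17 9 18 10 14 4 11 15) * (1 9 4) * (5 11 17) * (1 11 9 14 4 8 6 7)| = |(1 14 11 15 2 3 5 9 18 10 4 17 8 6 7)| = 15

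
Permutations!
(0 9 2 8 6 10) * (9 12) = (0 12 9 2 8 6 10) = [12, 1, 8, 3, 4, 5, 10, 7, 6, 2, 0, 11, 9]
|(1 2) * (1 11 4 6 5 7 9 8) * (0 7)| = 10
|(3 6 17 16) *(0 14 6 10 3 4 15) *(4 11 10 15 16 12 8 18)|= 13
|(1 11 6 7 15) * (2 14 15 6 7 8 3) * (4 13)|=|(1 11 7 6 8 3 2 14 15)(4 13)|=18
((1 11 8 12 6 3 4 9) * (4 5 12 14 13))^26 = ((1 11 8 14 13 4 9)(3 5 12 6))^26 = (1 4 14 11 9 13 8)(3 12)(5 6)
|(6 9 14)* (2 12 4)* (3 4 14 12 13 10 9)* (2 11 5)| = |(2 13 10 9 12 14 6 3 4 11 5)| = 11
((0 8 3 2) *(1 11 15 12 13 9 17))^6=((0 8 3 2)(1 11 15 12 13 9 17))^6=(0 3)(1 17 9 13 12 15 11)(2 8)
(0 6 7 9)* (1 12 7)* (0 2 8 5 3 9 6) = (1 12 7 6)(2 8 5 3 9) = [0, 12, 8, 9, 4, 3, 1, 6, 5, 2, 10, 11, 7]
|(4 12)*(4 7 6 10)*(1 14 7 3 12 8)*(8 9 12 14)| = |(1 8)(3 14 7 6 10 4 9 12)| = 8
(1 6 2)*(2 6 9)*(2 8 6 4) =(1 9 8 6 4 2) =[0, 9, 1, 3, 2, 5, 4, 7, 6, 8]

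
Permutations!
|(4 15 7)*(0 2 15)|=5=|(0 2 15 7 4)|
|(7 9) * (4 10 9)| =4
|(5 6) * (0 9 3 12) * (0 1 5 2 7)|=9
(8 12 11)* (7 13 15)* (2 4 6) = (2 4 6)(7 13 15)(8 12 11) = [0, 1, 4, 3, 6, 5, 2, 13, 12, 9, 10, 8, 11, 15, 14, 7]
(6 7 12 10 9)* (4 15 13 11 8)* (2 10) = (2 10 9 6 7 12)(4 15 13 11 8) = [0, 1, 10, 3, 15, 5, 7, 12, 4, 6, 9, 8, 2, 11, 14, 13]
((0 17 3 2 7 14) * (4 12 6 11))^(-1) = (0 14 7 2 3 17)(4 11 6 12)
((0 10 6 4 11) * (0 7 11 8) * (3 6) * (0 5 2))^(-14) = (11)(0 3 4 5)(2 10 6 8)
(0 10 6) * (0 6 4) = (0 10 4) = [10, 1, 2, 3, 0, 5, 6, 7, 8, 9, 4]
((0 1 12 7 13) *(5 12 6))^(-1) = (0 13 7 12 5 6 1)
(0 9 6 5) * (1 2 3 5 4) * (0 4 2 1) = [9, 1, 3, 5, 0, 4, 2, 7, 8, 6] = (0 9 6 2 3 5 4)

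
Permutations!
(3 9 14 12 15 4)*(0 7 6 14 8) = (0 7 6 14 12 15 4 3 9 8) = [7, 1, 2, 9, 3, 5, 14, 6, 0, 8, 10, 11, 15, 13, 12, 4]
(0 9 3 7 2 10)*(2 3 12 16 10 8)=(0 9 12 16 10)(2 8)(3 7)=[9, 1, 8, 7, 4, 5, 6, 3, 2, 12, 0, 11, 16, 13, 14, 15, 10]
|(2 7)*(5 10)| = 2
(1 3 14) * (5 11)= (1 3 14)(5 11)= [0, 3, 2, 14, 4, 11, 6, 7, 8, 9, 10, 5, 12, 13, 1]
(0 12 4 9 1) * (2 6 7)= (0 12 4 9 1)(2 6 7)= [12, 0, 6, 3, 9, 5, 7, 2, 8, 1, 10, 11, 4]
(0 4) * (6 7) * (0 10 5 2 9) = [4, 1, 9, 3, 10, 2, 7, 6, 8, 0, 5] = (0 4 10 5 2 9)(6 7)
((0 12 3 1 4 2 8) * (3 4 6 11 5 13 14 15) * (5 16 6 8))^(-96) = (16)(0 2 14 1 12 5 15 8 4 13 3)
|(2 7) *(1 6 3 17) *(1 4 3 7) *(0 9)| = 12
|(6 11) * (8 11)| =|(6 8 11)| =3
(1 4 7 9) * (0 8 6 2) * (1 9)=(9)(0 8 6 2)(1 4 7)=[8, 4, 0, 3, 7, 5, 2, 1, 6, 9]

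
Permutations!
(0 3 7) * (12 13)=(0 3 7)(12 13)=[3, 1, 2, 7, 4, 5, 6, 0, 8, 9, 10, 11, 13, 12]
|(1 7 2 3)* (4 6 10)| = |(1 7 2 3)(4 6 10)| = 12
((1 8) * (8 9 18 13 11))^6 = ((1 9 18 13 11 8))^6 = (18)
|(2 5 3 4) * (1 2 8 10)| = 7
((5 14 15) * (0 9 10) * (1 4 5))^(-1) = (0 10 9)(1 15 14 5 4)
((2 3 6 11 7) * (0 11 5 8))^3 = ((0 11 7 2 3 6 5 8))^3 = (0 2 5 11 3 8 7 6)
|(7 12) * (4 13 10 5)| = 4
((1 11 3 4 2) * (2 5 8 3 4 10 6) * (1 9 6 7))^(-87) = (1 11 4 5 8 3 10 7)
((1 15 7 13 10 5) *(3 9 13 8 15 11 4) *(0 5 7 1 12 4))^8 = (0 7 4 1 13 5 8 3 11 10 12 15 9)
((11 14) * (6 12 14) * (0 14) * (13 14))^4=(0 6 14)(11 13 12)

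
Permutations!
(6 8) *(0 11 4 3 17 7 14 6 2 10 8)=(0 11 4 3 17 7 14 6)(2 10 8)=[11, 1, 10, 17, 3, 5, 0, 14, 2, 9, 8, 4, 12, 13, 6, 15, 16, 7]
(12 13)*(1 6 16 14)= (1 6 16 14)(12 13)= [0, 6, 2, 3, 4, 5, 16, 7, 8, 9, 10, 11, 13, 12, 1, 15, 14]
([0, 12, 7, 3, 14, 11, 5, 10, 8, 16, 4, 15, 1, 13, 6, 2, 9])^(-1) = [0, 12, 15, 3, 10, 6, 14, 2, 8, 16, 7, 5, 1, 13, 4, 11, 9]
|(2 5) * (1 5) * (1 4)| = 4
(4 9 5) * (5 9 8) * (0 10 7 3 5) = (0 10 7 3 5 4 8) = [10, 1, 2, 5, 8, 4, 6, 3, 0, 9, 7]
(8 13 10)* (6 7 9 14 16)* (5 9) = (5 9 14 16 6 7)(8 13 10) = [0, 1, 2, 3, 4, 9, 7, 5, 13, 14, 8, 11, 12, 10, 16, 15, 6]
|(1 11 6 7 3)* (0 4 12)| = |(0 4 12)(1 11 6 7 3)| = 15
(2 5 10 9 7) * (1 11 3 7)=(1 11 3 7 2 5 10 9)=[0, 11, 5, 7, 4, 10, 6, 2, 8, 1, 9, 3]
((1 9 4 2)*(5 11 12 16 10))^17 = (1 9 4 2)(5 12 10 11 16)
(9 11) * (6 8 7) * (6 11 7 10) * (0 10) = (0 10 6 8)(7 11 9) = [10, 1, 2, 3, 4, 5, 8, 11, 0, 7, 6, 9]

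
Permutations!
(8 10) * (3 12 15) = (3 12 15)(8 10) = [0, 1, 2, 12, 4, 5, 6, 7, 10, 9, 8, 11, 15, 13, 14, 3]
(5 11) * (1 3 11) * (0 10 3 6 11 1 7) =(0 10 3 1 6 11 5 7) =[10, 6, 2, 1, 4, 7, 11, 0, 8, 9, 3, 5]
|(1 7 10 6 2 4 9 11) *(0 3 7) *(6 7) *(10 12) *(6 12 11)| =28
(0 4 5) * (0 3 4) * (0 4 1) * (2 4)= (0 2 4 5 3 1)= [2, 0, 4, 1, 5, 3]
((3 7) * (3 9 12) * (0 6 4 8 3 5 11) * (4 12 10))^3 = ((0 6 12 5 11)(3 7 9 10 4 8))^3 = (0 5 6 11 12)(3 10)(4 7)(8 9)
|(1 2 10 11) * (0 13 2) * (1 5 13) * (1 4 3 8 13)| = 10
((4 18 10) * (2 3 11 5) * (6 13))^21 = ((2 3 11 5)(4 18 10)(6 13))^21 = (18)(2 3 11 5)(6 13)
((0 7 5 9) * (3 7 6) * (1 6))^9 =(0 6 7 9 1 3 5)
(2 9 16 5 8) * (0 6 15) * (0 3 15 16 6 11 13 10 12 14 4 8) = (0 11 13 10 12 14 4 8 2 9 6 16 5)(3 15) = [11, 1, 9, 15, 8, 0, 16, 7, 2, 6, 12, 13, 14, 10, 4, 3, 5]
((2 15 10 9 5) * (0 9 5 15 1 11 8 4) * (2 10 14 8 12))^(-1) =(0 4 8 14 15 9)(1 2 12 11)(5 10)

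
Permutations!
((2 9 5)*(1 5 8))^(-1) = (1 8 9 2 5)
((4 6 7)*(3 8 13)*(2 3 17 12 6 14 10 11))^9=(2 14 6 13)(3 10 7 17)(4 12 8 11)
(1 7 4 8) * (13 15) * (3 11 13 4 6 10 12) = (1 7 6 10 12 3 11 13 15 4 8) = [0, 7, 2, 11, 8, 5, 10, 6, 1, 9, 12, 13, 3, 15, 14, 4]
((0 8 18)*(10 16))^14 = (0 18 8)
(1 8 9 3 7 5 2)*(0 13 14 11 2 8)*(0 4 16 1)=[13, 4, 0, 7, 16, 8, 6, 5, 9, 3, 10, 2, 12, 14, 11, 15, 1]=(0 13 14 11 2)(1 4 16)(3 7 5 8 9)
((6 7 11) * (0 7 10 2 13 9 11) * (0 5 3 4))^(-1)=((0 7 5 3 4)(2 13 9 11 6 10))^(-1)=(0 4 3 5 7)(2 10 6 11 9 13)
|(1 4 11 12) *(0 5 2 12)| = 7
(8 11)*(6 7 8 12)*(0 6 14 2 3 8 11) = (0 6 7 11 12 14 2 3 8) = [6, 1, 3, 8, 4, 5, 7, 11, 0, 9, 10, 12, 14, 13, 2]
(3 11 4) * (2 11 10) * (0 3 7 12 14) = (0 3 10 2 11 4 7 12 14) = [3, 1, 11, 10, 7, 5, 6, 12, 8, 9, 2, 4, 14, 13, 0]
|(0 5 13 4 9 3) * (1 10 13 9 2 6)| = 12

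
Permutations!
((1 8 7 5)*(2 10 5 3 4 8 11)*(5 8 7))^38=((1 11 2 10 8 5)(3 4 7))^38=(1 2 8)(3 7 4)(5 11 10)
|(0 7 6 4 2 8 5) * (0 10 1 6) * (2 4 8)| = |(0 7)(1 6 8 5 10)| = 10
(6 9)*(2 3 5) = [0, 1, 3, 5, 4, 2, 9, 7, 8, 6] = (2 3 5)(6 9)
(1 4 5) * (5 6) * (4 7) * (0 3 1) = (0 3 1 7 4 6 5) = [3, 7, 2, 1, 6, 0, 5, 4]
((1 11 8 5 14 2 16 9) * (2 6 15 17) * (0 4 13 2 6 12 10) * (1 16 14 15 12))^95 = (0 6 5 1 13 10 17 8 14 4 12 15 11 2)(9 16)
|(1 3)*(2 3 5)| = 4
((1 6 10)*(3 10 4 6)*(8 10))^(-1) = (1 10 8 3)(4 6)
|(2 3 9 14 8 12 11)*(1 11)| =|(1 11 2 3 9 14 8 12)| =8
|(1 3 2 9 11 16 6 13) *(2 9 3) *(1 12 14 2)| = |(2 3 9 11 16 6 13 12 14)| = 9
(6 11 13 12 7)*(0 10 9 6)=[10, 1, 2, 3, 4, 5, 11, 0, 8, 6, 9, 13, 7, 12]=(0 10 9 6 11 13 12 7)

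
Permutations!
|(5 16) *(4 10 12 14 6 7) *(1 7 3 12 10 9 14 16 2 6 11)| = |(1 7 4 9 14 11)(2 6 3 12 16 5)| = 6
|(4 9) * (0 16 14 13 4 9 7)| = |(0 16 14 13 4 7)| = 6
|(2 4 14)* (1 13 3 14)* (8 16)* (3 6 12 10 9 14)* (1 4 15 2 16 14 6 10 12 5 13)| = |(2 15)(5 13 10 9 6)(8 14 16)| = 30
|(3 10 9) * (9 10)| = 2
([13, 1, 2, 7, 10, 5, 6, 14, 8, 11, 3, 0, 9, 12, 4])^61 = [13, 1, 2, 7, 10, 5, 6, 14, 8, 11, 3, 0, 9, 12, 4]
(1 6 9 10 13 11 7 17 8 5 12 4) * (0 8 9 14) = (0 8 5 12 4 1 6 14)(7 17 9 10 13 11) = [8, 6, 2, 3, 1, 12, 14, 17, 5, 10, 13, 7, 4, 11, 0, 15, 16, 9]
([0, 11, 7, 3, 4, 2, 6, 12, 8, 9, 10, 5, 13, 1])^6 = (1 13 12 7 2 5 11)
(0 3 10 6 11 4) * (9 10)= (0 3 9 10 6 11 4)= [3, 1, 2, 9, 0, 5, 11, 7, 8, 10, 6, 4]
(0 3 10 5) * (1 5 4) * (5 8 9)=[3, 8, 2, 10, 1, 0, 6, 7, 9, 5, 4]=(0 3 10 4 1 8 9 5)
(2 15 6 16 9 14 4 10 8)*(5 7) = (2 15 6 16 9 14 4 10 8)(5 7) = [0, 1, 15, 3, 10, 7, 16, 5, 2, 14, 8, 11, 12, 13, 4, 6, 9]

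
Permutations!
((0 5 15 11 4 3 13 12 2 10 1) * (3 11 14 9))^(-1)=((0 5 15 14 9 3 13 12 2 10 1)(4 11))^(-1)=(0 1 10 2 12 13 3 9 14 15 5)(4 11)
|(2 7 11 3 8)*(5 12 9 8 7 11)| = 8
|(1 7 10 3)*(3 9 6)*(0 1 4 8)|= 9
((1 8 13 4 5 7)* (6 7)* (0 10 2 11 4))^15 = ((0 10 2 11 4 5 6 7 1 8 13))^15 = (0 4 1 10 5 8 2 6 13 11 7)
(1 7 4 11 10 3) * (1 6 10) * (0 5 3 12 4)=[5, 7, 2, 6, 11, 3, 10, 0, 8, 9, 12, 1, 4]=(0 5 3 6 10 12 4 11 1 7)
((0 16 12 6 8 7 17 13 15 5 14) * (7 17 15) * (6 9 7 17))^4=((0 16 12 9 7 15 5 14)(6 8)(13 17))^4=(17)(0 7)(5 12)(9 14)(15 16)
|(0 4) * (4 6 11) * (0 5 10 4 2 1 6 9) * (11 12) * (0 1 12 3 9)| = |(1 6 3 9)(2 12 11)(4 5 10)| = 12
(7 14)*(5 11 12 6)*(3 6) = [0, 1, 2, 6, 4, 11, 5, 14, 8, 9, 10, 12, 3, 13, 7] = (3 6 5 11 12)(7 14)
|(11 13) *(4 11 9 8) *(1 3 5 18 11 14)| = |(1 3 5 18 11 13 9 8 4 14)| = 10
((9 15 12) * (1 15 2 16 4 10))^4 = ((1 15 12 9 2 16 4 10))^4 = (1 2)(4 12)(9 10)(15 16)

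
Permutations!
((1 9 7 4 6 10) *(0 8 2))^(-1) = ((0 8 2)(1 9 7 4 6 10))^(-1) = (0 2 8)(1 10 6 4 7 9)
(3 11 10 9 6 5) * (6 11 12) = (3 12 6 5)(9 11 10) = [0, 1, 2, 12, 4, 3, 5, 7, 8, 11, 9, 10, 6]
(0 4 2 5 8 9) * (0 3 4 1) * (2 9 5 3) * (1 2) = [2, 0, 3, 4, 9, 8, 6, 7, 5, 1] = (0 2 3 4 9 1)(5 8)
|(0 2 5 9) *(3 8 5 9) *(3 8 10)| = 6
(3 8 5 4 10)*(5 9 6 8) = (3 5 4 10)(6 8 9) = [0, 1, 2, 5, 10, 4, 8, 7, 9, 6, 3]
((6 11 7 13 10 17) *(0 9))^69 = ((0 9)(6 11 7 13 10 17))^69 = (0 9)(6 13)(7 17)(10 11)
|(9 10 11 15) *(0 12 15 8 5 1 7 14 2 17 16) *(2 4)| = |(0 12 15 9 10 11 8 5 1 7 14 4 2 17 16)| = 15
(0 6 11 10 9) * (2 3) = (0 6 11 10 9)(2 3) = [6, 1, 3, 2, 4, 5, 11, 7, 8, 0, 9, 10]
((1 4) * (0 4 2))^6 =(0 1)(2 4)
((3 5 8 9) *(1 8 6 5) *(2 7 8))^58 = ((1 2 7 8 9 3)(5 6))^58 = (1 9 7)(2 3 8)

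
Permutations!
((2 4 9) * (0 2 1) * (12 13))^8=((0 2 4 9 1)(12 13))^8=(13)(0 9 2 1 4)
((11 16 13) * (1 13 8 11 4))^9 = (16)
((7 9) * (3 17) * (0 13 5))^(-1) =(0 5 13)(3 17)(7 9)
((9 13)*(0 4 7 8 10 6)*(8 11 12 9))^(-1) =((0 4 7 11 12 9 13 8 10 6))^(-1) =(0 6 10 8 13 9 12 11 7 4)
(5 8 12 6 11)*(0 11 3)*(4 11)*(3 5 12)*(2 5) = (0 4 11 12 6 2 5 8 3) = [4, 1, 5, 0, 11, 8, 2, 7, 3, 9, 10, 12, 6]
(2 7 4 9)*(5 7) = [0, 1, 5, 3, 9, 7, 6, 4, 8, 2] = (2 5 7 4 9)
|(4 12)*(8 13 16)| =|(4 12)(8 13 16)| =6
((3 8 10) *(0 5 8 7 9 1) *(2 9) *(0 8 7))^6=((0 5 7 2 9 1 8 10 3))^6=(0 8 2)(1 7 3)(5 10 9)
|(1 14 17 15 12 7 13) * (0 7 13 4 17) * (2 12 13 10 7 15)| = 30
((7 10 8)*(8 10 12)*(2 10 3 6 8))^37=(2 3 8 12 10 6 7)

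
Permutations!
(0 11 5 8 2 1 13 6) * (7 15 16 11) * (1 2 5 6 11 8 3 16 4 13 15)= [7, 15, 2, 16, 13, 3, 0, 1, 5, 9, 10, 6, 12, 11, 14, 4, 8]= (0 7 1 15 4 13 11 6)(3 16 8 5)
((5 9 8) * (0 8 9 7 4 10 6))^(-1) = ((0 8 5 7 4 10 6))^(-1) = (0 6 10 4 7 5 8)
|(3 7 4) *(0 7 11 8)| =6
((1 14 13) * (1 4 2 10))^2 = ((1 14 13 4 2 10))^2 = (1 13 2)(4 10 14)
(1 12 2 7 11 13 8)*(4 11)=(1 12 2 7 4 11 13 8)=[0, 12, 7, 3, 11, 5, 6, 4, 1, 9, 10, 13, 2, 8]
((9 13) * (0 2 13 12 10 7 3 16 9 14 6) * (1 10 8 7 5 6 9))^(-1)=(0 6 5 10 1 16 3 7 8 12 9 14 13 2)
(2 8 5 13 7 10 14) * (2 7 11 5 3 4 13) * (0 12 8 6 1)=(0 12 8 3 4 13 11 5 2 6 1)(7 10 14)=[12, 0, 6, 4, 13, 2, 1, 10, 3, 9, 14, 5, 8, 11, 7]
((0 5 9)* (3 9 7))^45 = ((0 5 7 3 9))^45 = (9)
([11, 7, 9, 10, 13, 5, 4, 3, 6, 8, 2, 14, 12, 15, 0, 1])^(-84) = [0, 2, 4, 8, 7, 5, 1, 9, 15, 13, 6, 11, 12, 3, 14, 10]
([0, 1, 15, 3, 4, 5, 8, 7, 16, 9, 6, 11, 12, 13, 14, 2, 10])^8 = (16)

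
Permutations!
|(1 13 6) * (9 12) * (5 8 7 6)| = |(1 13 5 8 7 6)(9 12)| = 6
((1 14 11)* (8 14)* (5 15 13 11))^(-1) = (1 11 13 15 5 14 8)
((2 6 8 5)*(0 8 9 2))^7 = ((0 8 5)(2 6 9))^7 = (0 8 5)(2 6 9)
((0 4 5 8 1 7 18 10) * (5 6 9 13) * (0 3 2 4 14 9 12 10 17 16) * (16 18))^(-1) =((0 14 9 13 5 8 1 7 16)(2 4 6 12 10 3)(17 18))^(-1) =(0 16 7 1 8 5 13 9 14)(2 3 10 12 6 4)(17 18)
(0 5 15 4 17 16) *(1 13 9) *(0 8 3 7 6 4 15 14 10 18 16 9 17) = (0 5 14 10 18 16 8 3 7 6 4)(1 13 17 9) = [5, 13, 2, 7, 0, 14, 4, 6, 3, 1, 18, 11, 12, 17, 10, 15, 8, 9, 16]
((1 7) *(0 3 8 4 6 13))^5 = (0 13 6 4 8 3)(1 7)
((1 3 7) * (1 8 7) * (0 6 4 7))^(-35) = (8)(1 3)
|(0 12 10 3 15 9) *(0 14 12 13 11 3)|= |(0 13 11 3 15 9 14 12 10)|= 9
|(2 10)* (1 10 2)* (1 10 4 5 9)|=|(10)(1 4 5 9)|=4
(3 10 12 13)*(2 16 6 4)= [0, 1, 16, 10, 2, 5, 4, 7, 8, 9, 12, 11, 13, 3, 14, 15, 6]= (2 16 6 4)(3 10 12 13)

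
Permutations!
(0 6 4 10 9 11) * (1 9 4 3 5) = (0 6 3 5 1 9 11)(4 10) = [6, 9, 2, 5, 10, 1, 3, 7, 8, 11, 4, 0]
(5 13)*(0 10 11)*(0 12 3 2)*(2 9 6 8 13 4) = (0 10 11 12 3 9 6 8 13 5 4 2) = [10, 1, 0, 9, 2, 4, 8, 7, 13, 6, 11, 12, 3, 5]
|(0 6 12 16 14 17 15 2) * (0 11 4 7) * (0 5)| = 12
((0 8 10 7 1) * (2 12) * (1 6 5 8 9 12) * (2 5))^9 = (0 1 2 6 7 10 8 5 12 9)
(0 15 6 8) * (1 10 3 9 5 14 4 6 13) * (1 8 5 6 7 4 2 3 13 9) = (0 15 9 6 5 14 2 3 1 10 13 8)(4 7) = [15, 10, 3, 1, 7, 14, 5, 4, 0, 6, 13, 11, 12, 8, 2, 9]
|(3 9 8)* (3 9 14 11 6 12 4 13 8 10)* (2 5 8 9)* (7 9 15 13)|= 18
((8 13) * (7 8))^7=(7 8 13)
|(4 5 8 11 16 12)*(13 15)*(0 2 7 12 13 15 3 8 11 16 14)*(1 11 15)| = 20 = |(0 2 7 12 4 5 15 1 11 14)(3 8 16 13)|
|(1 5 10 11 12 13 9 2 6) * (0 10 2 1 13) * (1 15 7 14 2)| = |(0 10 11 12)(1 5)(2 6 13 9 15 7 14)| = 28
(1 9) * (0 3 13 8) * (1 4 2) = (0 3 13 8)(1 9 4 2) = [3, 9, 1, 13, 2, 5, 6, 7, 0, 4, 10, 11, 12, 8]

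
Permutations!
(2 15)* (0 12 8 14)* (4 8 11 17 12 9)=[9, 1, 15, 3, 8, 5, 6, 7, 14, 4, 10, 17, 11, 13, 0, 2, 16, 12]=(0 9 4 8 14)(2 15)(11 17 12)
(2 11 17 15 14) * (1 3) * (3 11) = (1 11 17 15 14 2 3) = [0, 11, 3, 1, 4, 5, 6, 7, 8, 9, 10, 17, 12, 13, 2, 14, 16, 15]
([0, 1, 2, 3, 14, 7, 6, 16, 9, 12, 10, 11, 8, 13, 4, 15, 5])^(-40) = (5 16 7)(8 12 9)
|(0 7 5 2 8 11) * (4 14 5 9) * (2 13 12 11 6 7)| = |(0 2 8 6 7 9 4 14 5 13 12 11)| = 12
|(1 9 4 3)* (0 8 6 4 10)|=8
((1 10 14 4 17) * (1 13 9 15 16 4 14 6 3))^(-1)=((1 10 6 3)(4 17 13 9 15 16))^(-1)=(1 3 6 10)(4 16 15 9 13 17)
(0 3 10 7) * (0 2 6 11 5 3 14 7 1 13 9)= [14, 13, 6, 10, 4, 3, 11, 2, 8, 0, 1, 5, 12, 9, 7]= (0 14 7 2 6 11 5 3 10 1 13 9)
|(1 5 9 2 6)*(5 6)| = |(1 6)(2 5 9)| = 6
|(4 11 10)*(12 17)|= 6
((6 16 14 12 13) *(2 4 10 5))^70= (16)(2 10)(4 5)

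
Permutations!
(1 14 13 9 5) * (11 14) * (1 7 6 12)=[0, 11, 2, 3, 4, 7, 12, 6, 8, 5, 10, 14, 1, 9, 13]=(1 11 14 13 9 5 7 6 12)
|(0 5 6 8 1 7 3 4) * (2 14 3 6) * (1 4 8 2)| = 10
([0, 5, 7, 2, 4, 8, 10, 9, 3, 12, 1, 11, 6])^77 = (1 12 2 5 6 7 8 10 9 3)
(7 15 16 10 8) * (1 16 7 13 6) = (1 16 10 8 13 6)(7 15) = [0, 16, 2, 3, 4, 5, 1, 15, 13, 9, 8, 11, 12, 6, 14, 7, 10]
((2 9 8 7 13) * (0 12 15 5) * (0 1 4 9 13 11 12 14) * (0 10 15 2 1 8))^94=(0 13 7 10 4 12 5)(1 11 15 9 2 8 14)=((0 14 10 15 5 8 7 11 12 2 13 1 4 9))^94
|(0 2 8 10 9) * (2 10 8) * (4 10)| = 4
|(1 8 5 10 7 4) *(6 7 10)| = |(10)(1 8 5 6 7 4)| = 6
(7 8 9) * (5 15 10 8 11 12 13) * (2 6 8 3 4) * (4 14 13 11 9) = (2 6 8 4)(3 14 13 5 15 10)(7 9)(11 12) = [0, 1, 6, 14, 2, 15, 8, 9, 4, 7, 3, 12, 11, 5, 13, 10]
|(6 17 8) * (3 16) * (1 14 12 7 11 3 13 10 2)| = |(1 14 12 7 11 3 16 13 10 2)(6 17 8)| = 30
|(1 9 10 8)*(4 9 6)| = |(1 6 4 9 10 8)| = 6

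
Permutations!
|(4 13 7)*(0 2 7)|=5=|(0 2 7 4 13)|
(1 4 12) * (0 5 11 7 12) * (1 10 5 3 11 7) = (0 3 11 1 4)(5 7 12 10) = [3, 4, 2, 11, 0, 7, 6, 12, 8, 9, 5, 1, 10]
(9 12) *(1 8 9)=[0, 8, 2, 3, 4, 5, 6, 7, 9, 12, 10, 11, 1]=(1 8 9 12)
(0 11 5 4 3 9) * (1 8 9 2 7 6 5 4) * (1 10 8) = (0 11 4 3 2 7 6 5 10 8 9) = [11, 1, 7, 2, 3, 10, 5, 6, 9, 0, 8, 4]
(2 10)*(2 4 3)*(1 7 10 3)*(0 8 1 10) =(0 8 1 7)(2 3)(4 10) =[8, 7, 3, 2, 10, 5, 6, 0, 1, 9, 4]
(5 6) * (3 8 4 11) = (3 8 4 11)(5 6) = [0, 1, 2, 8, 11, 6, 5, 7, 4, 9, 10, 3]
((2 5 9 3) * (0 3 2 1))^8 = (0 1 3)(2 9 5)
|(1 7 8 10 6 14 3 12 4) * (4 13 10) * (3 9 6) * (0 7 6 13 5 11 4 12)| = 14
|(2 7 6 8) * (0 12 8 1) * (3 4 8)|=9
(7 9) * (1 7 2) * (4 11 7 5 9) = (1 5 9 2)(4 11 7) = [0, 5, 1, 3, 11, 9, 6, 4, 8, 2, 10, 7]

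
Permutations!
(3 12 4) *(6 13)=(3 12 4)(6 13)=[0, 1, 2, 12, 3, 5, 13, 7, 8, 9, 10, 11, 4, 6]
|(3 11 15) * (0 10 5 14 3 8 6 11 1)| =|(0 10 5 14 3 1)(6 11 15 8)| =12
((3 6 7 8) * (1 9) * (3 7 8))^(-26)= ((1 9)(3 6 8 7))^(-26)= (9)(3 8)(6 7)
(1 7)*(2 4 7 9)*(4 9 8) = (1 8 4 7)(2 9) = [0, 8, 9, 3, 7, 5, 6, 1, 4, 2]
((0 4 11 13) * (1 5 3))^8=((0 4 11 13)(1 5 3))^8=(13)(1 3 5)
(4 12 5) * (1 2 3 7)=(1 2 3 7)(4 12 5)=[0, 2, 3, 7, 12, 4, 6, 1, 8, 9, 10, 11, 5]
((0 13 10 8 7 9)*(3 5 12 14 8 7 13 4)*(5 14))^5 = (0 13 4 10 3 7 14 9 8)(5 12)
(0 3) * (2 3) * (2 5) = [5, 1, 3, 0, 4, 2] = (0 5 2 3)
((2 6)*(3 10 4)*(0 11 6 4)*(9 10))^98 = (0 6 4 9)(2 3 10 11)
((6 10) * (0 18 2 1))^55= (0 1 2 18)(6 10)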